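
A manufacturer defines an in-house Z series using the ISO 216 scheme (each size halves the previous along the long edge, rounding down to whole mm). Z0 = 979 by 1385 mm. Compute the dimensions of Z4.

Z1 = 692 × 979 mm (from Z0 by 1 halving).
Z2: ⌊979/2⌋ × 692 = 489 × 692 mm
Z3: ⌊692/2⌋ × 489 = 346 × 489 mm
Z4: ⌊489/2⌋ × 346 = 244 × 346 mm

244 × 346 mm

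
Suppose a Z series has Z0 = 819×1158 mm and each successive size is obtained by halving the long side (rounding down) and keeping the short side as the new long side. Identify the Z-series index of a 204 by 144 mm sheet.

Z5

Z0: 819 × 1158 mm
Z1: 579 × 819 mm
Z2: 409 × 579 mm
Z3: 289 × 409 mm
Z4: 204 × 289 mm
Z5: 144 × 204 mm
Z6: 102 × 144 mm
→ matches Z5.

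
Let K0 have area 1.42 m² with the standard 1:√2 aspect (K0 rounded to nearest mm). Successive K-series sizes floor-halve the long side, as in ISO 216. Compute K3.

354 × 501 mm

Let K0's short side be w mm. w · w√2 = 1.42 m² = 1,420,000 mm², so w ≈ 1002.0 mm and w√2 ≈ 1417.1 mm → K0 = 1002 × 1417 mm.
K1: ⌊1417/2⌋ × 1002 = 708 × 1002 mm
K2: ⌊1002/2⌋ × 708 = 501 × 708 mm
K3: ⌊708/2⌋ × 501 = 354 × 501 mm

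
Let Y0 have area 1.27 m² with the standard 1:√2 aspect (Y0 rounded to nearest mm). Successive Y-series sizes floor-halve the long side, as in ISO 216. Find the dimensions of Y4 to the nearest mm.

237 × 335 mm

Let Y0's short side be w mm. w · w√2 = 1.27 m² = 1,270,000 mm², so w ≈ 947.6 mm and w√2 ≈ 1340.2 mm → Y0 = 948 × 1340 mm.
Y1: ⌊1340/2⌋ × 948 = 670 × 948 mm
Y2: ⌊948/2⌋ × 670 = 474 × 670 mm
Y3: ⌊670/2⌋ × 474 = 335 × 474 mm
Y4: ⌊474/2⌋ × 335 = 237 × 335 mm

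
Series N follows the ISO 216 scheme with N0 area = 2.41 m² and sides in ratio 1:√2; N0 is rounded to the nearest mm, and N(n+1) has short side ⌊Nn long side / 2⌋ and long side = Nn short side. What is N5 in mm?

230 × 326 mm

Let N0's short side be w mm. w · w√2 = 2.41 m² = 2,410,000 mm², so w ≈ 1305.4 mm and w√2 ≈ 1846.1 mm → N0 = 1305 × 1846 mm.
N1: ⌊1846/2⌋ × 1305 = 923 × 1305 mm
N2: ⌊1305/2⌋ × 923 = 652 × 923 mm
N3: ⌊923/2⌋ × 652 = 461 × 652 mm
N4: ⌊652/2⌋ × 461 = 326 × 461 mm
N5: ⌊461/2⌋ × 326 = 230 × 326 mm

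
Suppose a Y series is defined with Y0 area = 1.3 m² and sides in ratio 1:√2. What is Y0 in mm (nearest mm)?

959 × 1356 mm

Let the short side be w mm. Then w · w√2 = 1.3 m² = 1,300,000 mm².
w² = 1,300,000/√2, so w ≈ 958.8 mm; long side = w√2 ≈ 1355.9 mm.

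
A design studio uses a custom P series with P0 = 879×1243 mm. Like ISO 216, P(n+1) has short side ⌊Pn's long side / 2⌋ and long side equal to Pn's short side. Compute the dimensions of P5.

155 × 219 mm

P1: ⌊1243/2⌋ × 879 = 621 × 879 mm
P2: ⌊879/2⌋ × 621 = 439 × 621 mm
P3: ⌊621/2⌋ × 439 = 310 × 439 mm
P4: ⌊439/2⌋ × 310 = 219 × 310 mm
P5: ⌊310/2⌋ × 219 = 155 × 219 mm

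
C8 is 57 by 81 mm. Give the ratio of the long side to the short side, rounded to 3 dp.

81 / 57 = 1.421
ISO 216 targets √2 ≈ 1.414; the +0.007 deviation is from mm rounding.

1.421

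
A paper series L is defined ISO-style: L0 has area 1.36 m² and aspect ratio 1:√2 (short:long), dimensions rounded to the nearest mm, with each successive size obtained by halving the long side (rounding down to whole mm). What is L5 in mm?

Let L0's short side be w mm. w · w√2 = 1.36 m² = 1,360,000 mm², so w ≈ 980.6 mm and w√2 ≈ 1386.8 mm → L0 = 981 × 1387 mm.
L1: ⌊1387/2⌋ × 981 = 693 × 981 mm
L2: ⌊981/2⌋ × 693 = 490 × 693 mm
L3: ⌊693/2⌋ × 490 = 346 × 490 mm
L4: ⌊490/2⌋ × 346 = 245 × 346 mm
L5: ⌊346/2⌋ × 245 = 173 × 245 mm

173 × 245 mm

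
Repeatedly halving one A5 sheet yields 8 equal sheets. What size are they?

8 = 2^3, so 3 halving steps.
A5 → A6 → … → A8 after 3 steps.

A8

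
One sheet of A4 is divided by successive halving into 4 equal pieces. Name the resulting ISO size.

A6

4 = 2^2, so 2 halving steps.
A4 → A5 → … → A6 after 2 steps.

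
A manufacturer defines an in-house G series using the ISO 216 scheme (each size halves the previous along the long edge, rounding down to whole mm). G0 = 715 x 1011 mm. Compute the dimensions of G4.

178 × 252 mm

G1 = 505 × 715 mm (from G0 by 1 halving).
G2: ⌊715/2⌋ × 505 = 357 × 505 mm
G3: ⌊505/2⌋ × 357 = 252 × 357 mm
G4: ⌊357/2⌋ × 252 = 178 × 252 mm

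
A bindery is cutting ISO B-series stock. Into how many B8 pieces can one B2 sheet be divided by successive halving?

B2 = 500 × 707 mm; B8 = 62 × 88 mm.
Each halving step doubles the count; 6 steps from B2 to B8.
2^6 = 64.

64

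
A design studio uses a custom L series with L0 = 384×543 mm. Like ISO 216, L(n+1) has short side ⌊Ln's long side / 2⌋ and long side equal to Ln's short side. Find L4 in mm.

L1 = 271 × 384 mm (from L0 by 1 halving).
L2: ⌊384/2⌋ × 271 = 192 × 271 mm
L3: ⌊271/2⌋ × 192 = 135 × 192 mm
L4: ⌊192/2⌋ × 135 = 96 × 135 mm

96 × 135 mm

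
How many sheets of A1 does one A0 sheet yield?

A0 = 841 × 1189 mm; A1 = 594 × 841 mm.
Each halving step doubles the count; 1 step from A0 to A1.
2^1 = 2.

2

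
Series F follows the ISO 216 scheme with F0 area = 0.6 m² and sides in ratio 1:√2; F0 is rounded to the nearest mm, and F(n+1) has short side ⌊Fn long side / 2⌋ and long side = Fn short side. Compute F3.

Let F0's short side be w mm. w · w√2 = 0.6 m² = 600,000 mm², so w ≈ 651.4 mm and w√2 ≈ 921.2 mm → F0 = 651 × 921 mm.
F1: ⌊921/2⌋ × 651 = 460 × 651 mm
F2: ⌊651/2⌋ × 460 = 325 × 460 mm
F3: ⌊460/2⌋ × 325 = 230 × 325 mm

230 × 325 mm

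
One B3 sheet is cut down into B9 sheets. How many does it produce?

64

B3 = 353 × 500 mm; B9 = 44 × 62 mm.
Each halving step doubles the count; 6 steps from B3 to B9.
2^6 = 64.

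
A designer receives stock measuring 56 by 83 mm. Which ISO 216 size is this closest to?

C8 (57 × 81 mm)

Aspect ratio 83/56 ≈ 1.482 (ISO target is √2 ≈ 1.414).
In the C-series (envelope sizes, between A and B): C8 = 57 × 81 mm.
Off by 3 mm total — nearest standard size.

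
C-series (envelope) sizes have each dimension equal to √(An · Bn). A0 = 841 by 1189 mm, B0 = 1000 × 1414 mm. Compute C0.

917 × 1297 mm

Short side: √(841 · 1000) = √841000 ≈ 917.1 → 917 mm
Long side: √(1189 · 1414) = √1681246 ≈ 1296.6 → 1297 mm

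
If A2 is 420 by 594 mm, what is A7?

74 × 105 mm

A3: ⌊594/2⌋ × 420 = 297 × 420 mm
A4: ⌊420/2⌋ × 297 = 210 × 297 mm
A5: ⌊297/2⌋ × 210 = 148 × 210 mm
A6: ⌊210/2⌋ × 148 = 105 × 148 mm
A7: ⌊148/2⌋ × 105 = 74 × 105 mm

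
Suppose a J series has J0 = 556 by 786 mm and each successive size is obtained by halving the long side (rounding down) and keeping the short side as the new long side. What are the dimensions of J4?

139 × 196 mm

J1: ⌊786/2⌋ × 556 = 393 × 556 mm
J2: ⌊556/2⌋ × 393 = 278 × 393 mm
J3: ⌊393/2⌋ × 278 = 196 × 278 mm
J4: ⌊278/2⌋ × 196 = 139 × 196 mm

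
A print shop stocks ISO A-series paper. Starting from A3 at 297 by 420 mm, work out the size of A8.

52 × 74 mm

A4: ⌊420/2⌋ × 297 = 210 × 297 mm
A5: ⌊297/2⌋ × 210 = 148 × 210 mm
A6: ⌊210/2⌋ × 148 = 105 × 148 mm
A7: ⌊148/2⌋ × 105 = 74 × 105 mm
A8: ⌊105/2⌋ × 74 = 52 × 74 mm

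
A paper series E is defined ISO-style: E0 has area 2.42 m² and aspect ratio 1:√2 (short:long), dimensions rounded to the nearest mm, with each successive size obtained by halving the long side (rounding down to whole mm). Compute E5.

231 × 327 mm

Let E0's short side be w mm. w · w√2 = 2.42 m² = 2,420,000 mm², so w ≈ 1308.1 mm and w√2 ≈ 1850.0 mm → E0 = 1308 × 1850 mm.
E1: ⌊1850/2⌋ × 1308 = 925 × 1308 mm
E2: ⌊1308/2⌋ × 925 = 654 × 925 mm
E3: ⌊925/2⌋ × 654 = 462 × 654 mm
E4: ⌊654/2⌋ × 462 = 327 × 462 mm
E5: ⌊462/2⌋ × 327 = 231 × 327 mm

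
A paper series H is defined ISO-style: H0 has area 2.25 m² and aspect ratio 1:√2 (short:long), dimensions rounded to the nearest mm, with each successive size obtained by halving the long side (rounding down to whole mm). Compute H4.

315 × 446 mm

Let H0's short side be w mm. w · w√2 = 2.25 m² = 2,250,000 mm², so w ≈ 1261.3 mm and w√2 ≈ 1783.8 mm → H0 = 1261 × 1784 mm.
H1: ⌊1784/2⌋ × 1261 = 892 × 1261 mm
H2: ⌊1261/2⌋ × 892 = 630 × 892 mm
H3: ⌊892/2⌋ × 630 = 446 × 630 mm
H4: ⌊630/2⌋ × 446 = 315 × 446 mm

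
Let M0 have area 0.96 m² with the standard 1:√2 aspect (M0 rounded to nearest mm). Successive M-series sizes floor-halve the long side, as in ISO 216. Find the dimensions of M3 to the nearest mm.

291 × 412 mm

Let M0's short side be w mm. w · w√2 = 0.96 m² = 960,000 mm², so w ≈ 823.9 mm and w√2 ≈ 1165.2 mm → M0 = 824 × 1165 mm.
M1: ⌊1165/2⌋ × 824 = 582 × 824 mm
M2: ⌊824/2⌋ × 582 = 412 × 582 mm
M3: ⌊582/2⌋ × 412 = 291 × 412 mm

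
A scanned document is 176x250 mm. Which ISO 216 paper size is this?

B5 (176 × 250 mm)

Aspect ratio 250/176 ≈ 1.420 — close to the ISO √2 ≈ 1.414.
In the B-series (B0 = 1000 × 1414 mm): B5 = 176 × 250 mm.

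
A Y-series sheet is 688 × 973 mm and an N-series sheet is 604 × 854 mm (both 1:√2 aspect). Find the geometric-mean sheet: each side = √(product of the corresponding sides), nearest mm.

645 × 912 mm

Short side: √(688 · 604) = √415552 ≈ 644.6 → 645 mm
Long side: √(973 · 854) = √830942 ≈ 911.6 → 912 mm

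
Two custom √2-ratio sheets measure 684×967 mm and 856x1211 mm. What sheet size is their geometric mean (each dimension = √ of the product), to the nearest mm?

765 × 1082 mm

Short side: √(684 · 856) = √585504 ≈ 765.2 → 765 mm
Long side: √(967 · 1211) = √1171037 ≈ 1082.1 → 1082 mm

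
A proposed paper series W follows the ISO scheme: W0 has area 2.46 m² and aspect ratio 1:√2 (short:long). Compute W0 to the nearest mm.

Let the short side be w mm. Then w · w√2 = 2.46 m² = 2,460,000 mm².
w² = 2,460,000/√2, so w ≈ 1318.9 mm; long side = w√2 ≈ 1865.2 mm.

1319 × 1865 mm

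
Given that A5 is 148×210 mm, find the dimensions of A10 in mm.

A6: ⌊210/2⌋ × 148 = 105 × 148 mm
A7: ⌊148/2⌋ × 105 = 74 × 105 mm
A8: ⌊105/2⌋ × 74 = 52 × 74 mm
A9: ⌊74/2⌋ × 52 = 37 × 52 mm
A10: ⌊52/2⌋ × 37 = 26 × 37 mm

26 × 37 mm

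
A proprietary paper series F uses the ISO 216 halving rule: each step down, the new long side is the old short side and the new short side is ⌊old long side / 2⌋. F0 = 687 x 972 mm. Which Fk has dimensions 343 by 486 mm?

F2

F0: 687 × 972 mm
F1: 486 × 687 mm
F2: 343 × 486 mm
F3: 243 × 343 mm
→ matches F2.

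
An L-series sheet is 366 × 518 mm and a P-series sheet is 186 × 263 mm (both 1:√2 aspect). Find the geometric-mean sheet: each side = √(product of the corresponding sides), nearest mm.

261 × 369 mm

Short side: √(366 · 186) = √68076 ≈ 260.9 → 261 mm
Long side: √(518 · 263) = √136234 ≈ 369.1 → 369 mm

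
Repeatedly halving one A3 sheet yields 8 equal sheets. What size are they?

A6

8 = 2^3, so 3 halving steps.
A3 → A4 → … → A6 after 3 steps.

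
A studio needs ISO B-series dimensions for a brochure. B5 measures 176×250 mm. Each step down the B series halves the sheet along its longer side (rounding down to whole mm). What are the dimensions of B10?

31 × 44 mm

B6: ⌊250/2⌋ × 176 = 125 × 176 mm
B7: ⌊176/2⌋ × 125 = 88 × 125 mm
B8: ⌊125/2⌋ × 88 = 62 × 88 mm
B9: ⌊88/2⌋ × 62 = 44 × 62 mm
B10: ⌊62/2⌋ × 44 = 31 × 44 mm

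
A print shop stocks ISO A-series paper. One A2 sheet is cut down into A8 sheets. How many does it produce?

64

Each ISO step halves the sheet: 1 × A2 → 2 × A3 → 4 × A4 → 8 × A5 → …
From A2 to A8 is 6 halving steps: 2^6 = 64.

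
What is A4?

210 × 297 mm

A0 = 841 × 1189 mm (A0 has area 1 m², aspect 1:√2).
A1: ⌊1189/2⌋ × 841 = 594 × 841 mm
A2: ⌊841/2⌋ × 594 = 420 × 594 mm
A3: ⌊594/2⌋ × 420 = 297 × 420 mm
A4: ⌊420/2⌋ × 297 = 210 × 297 mm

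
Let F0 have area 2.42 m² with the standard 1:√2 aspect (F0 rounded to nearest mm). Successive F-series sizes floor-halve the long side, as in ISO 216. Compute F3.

462 × 654 mm

Let F0's short side be w mm. w · w√2 = 2.42 m² = 2,420,000 mm², so w ≈ 1308.1 mm and w√2 ≈ 1850.0 mm → F0 = 1308 × 1850 mm.
F1: ⌊1850/2⌋ × 1308 = 925 × 1308 mm
F2: ⌊1308/2⌋ × 925 = 654 × 925 mm
F3: ⌊925/2⌋ × 654 = 462 × 654 mm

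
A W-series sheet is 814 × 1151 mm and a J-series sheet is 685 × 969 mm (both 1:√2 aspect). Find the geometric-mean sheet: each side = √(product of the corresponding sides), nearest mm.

Short side: √(814 · 685) = √557590 ≈ 746.7 → 747 mm
Long side: √(1151 · 969) = √1115319 ≈ 1056.1 → 1056 mm

747 × 1056 mm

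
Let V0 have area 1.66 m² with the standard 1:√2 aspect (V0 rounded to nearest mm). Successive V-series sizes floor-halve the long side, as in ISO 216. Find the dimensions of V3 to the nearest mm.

Let V0's short side be w mm. w · w√2 = 1.66 m² = 1,660,000 mm², so w ≈ 1083.4 mm and w√2 ≈ 1532.2 mm → V0 = 1083 × 1532 mm.
V1: ⌊1532/2⌋ × 1083 = 766 × 1083 mm
V2: ⌊1083/2⌋ × 766 = 541 × 766 mm
V3: ⌊766/2⌋ × 541 = 383 × 541 mm

383 × 541 mm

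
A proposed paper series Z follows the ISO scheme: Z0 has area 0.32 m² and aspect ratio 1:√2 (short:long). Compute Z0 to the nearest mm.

Let the short side be w mm. Then w · w√2 = 0.32 m² = 320,000 mm².
w² = 320,000/√2, so w ≈ 475.7 mm; long side = w√2 ≈ 672.7 mm.

476 × 673 mm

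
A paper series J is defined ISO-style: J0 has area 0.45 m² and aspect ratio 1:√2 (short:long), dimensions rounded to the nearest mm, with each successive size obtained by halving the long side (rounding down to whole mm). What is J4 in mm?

Let J0's short side be w mm. w · w√2 = 0.45 m² = 450,000 mm², so w ≈ 564.1 mm and w√2 ≈ 797.7 mm → J0 = 564 × 798 mm.
J1: ⌊798/2⌋ × 564 = 399 × 564 mm
J2: ⌊564/2⌋ × 399 = 282 × 399 mm
J3: ⌊399/2⌋ × 282 = 199 × 282 mm
J4: ⌊282/2⌋ × 199 = 141 × 199 mm

141 × 199 mm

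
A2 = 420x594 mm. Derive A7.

74 × 105 mm

A3: ⌊594/2⌋ × 420 = 297 × 420 mm
A4: ⌊420/2⌋ × 297 = 210 × 297 mm
A5: ⌊297/2⌋ × 210 = 148 × 210 mm
A6: ⌊210/2⌋ × 148 = 105 × 148 mm
A7: ⌊148/2⌋ × 105 = 74 × 105 mm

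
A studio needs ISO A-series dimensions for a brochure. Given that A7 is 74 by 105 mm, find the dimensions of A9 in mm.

37 × 52 mm

A8: ⌊105/2⌋ × 74 = 52 × 74 mm
A9: ⌊74/2⌋ × 52 = 37 × 52 mm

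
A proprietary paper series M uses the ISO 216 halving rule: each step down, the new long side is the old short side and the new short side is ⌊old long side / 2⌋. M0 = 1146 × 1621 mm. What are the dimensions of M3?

M1: ⌊1621/2⌋ × 1146 = 810 × 1146 mm
M2: ⌊1146/2⌋ × 810 = 573 × 810 mm
M3: ⌊810/2⌋ × 573 = 405 × 573 mm

405 × 573 mm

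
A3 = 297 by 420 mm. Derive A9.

A4: ⌊420/2⌋ × 297 = 210 × 297 mm
A5: ⌊297/2⌋ × 210 = 148 × 210 mm
A6: ⌊210/2⌋ × 148 = 105 × 148 mm
A7: ⌊148/2⌋ × 105 = 74 × 105 mm
A8: ⌊105/2⌋ × 74 = 52 × 74 mm
A9: ⌊74/2⌋ × 52 = 37 × 52 mm

37 × 52 mm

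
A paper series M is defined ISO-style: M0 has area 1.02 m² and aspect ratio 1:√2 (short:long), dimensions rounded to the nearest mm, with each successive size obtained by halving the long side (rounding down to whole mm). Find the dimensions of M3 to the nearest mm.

300 × 424 mm

Let M0's short side be w mm. w · w√2 = 1.02 m² = 1,020,000 mm², so w ≈ 849.3 mm and w√2 ≈ 1201.0 mm → M0 = 849 × 1201 mm.
M1: ⌊1201/2⌋ × 849 = 600 × 849 mm
M2: ⌊849/2⌋ × 600 = 424 × 600 mm
M3: ⌊600/2⌋ × 424 = 300 × 424 mm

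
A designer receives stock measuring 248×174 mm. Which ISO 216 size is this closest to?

Aspect ratio 248/174 ≈ 1.425 — close to the ISO √2 ≈ 1.414.
In the B-series (B0 = 1000 × 1414 mm): B5 = 176 × 250 mm.
Off by 4 mm total — nearest standard size.

B5 (176 × 250 mm)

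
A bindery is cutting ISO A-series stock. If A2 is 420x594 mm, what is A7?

A3: ⌊594/2⌋ × 420 = 297 × 420 mm
A4: ⌊420/2⌋ × 297 = 210 × 297 mm
A5: ⌊297/2⌋ × 210 = 148 × 210 mm
A6: ⌊210/2⌋ × 148 = 105 × 148 mm
A7: ⌊148/2⌋ × 105 = 74 × 105 mm

74 × 105 mm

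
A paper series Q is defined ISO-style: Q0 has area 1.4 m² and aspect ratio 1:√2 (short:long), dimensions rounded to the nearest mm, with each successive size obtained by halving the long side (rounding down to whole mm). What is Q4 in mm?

248 × 351 mm

Let Q0's short side be w mm. w · w√2 = 1.4 m² = 1,400,000 mm², so w ≈ 995.0 mm and w√2 ≈ 1407.1 mm → Q0 = 995 × 1407 mm.
Q1: ⌊1407/2⌋ × 995 = 703 × 995 mm
Q2: ⌊995/2⌋ × 703 = 497 × 703 mm
Q3: ⌊703/2⌋ × 497 = 351 × 497 mm
Q4: ⌊497/2⌋ × 351 = 248 × 351 mm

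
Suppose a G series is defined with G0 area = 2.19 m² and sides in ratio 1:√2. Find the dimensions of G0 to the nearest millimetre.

Let the short side be w mm. Then w · w√2 = 2.19 m² = 2,190,000 mm².
w² = 2,190,000/√2, so w ≈ 1244.4 mm; long side = w√2 ≈ 1759.9 mm.

1244 × 1760 mm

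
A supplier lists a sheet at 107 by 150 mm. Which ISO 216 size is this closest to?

A6 (105 × 148 mm)

Aspect ratio 150/107 ≈ 1.402 — close to the ISO √2 ≈ 1.414.
In the A-series (A0 area = 1 m²): A6 = 105 × 148 mm.
Off by 4 mm total — nearest standard size.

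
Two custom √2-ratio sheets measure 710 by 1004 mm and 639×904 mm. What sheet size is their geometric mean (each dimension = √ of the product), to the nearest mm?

674 × 953 mm

Short side: √(710 · 639) = √453690 ≈ 673.6 → 674 mm
Long side: √(1004 · 904) = √907616 ≈ 952.7 → 953 mm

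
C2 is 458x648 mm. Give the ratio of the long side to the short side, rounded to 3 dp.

1.415

648 / 458 = 1.415
Matches √2 ≈ 1.414 — the ISO 216 defining ratio.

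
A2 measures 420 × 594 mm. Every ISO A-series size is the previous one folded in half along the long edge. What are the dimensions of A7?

A3: ⌊594/2⌋ × 420 = 297 × 420 mm
A4: ⌊420/2⌋ × 297 = 210 × 297 mm
A5: ⌊297/2⌋ × 210 = 148 × 210 mm
A6: ⌊210/2⌋ × 148 = 105 × 148 mm
A7: ⌊148/2⌋ × 105 = 74 × 105 mm

74 × 105 mm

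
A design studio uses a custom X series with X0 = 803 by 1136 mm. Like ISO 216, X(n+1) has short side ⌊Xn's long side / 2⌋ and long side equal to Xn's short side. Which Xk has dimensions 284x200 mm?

X0: 803 × 1136 mm
X1: 568 × 803 mm
X2: 401 × 568 mm
X3: 284 × 401 mm
X4: 200 × 284 mm
X5: 142 × 200 mm
→ matches X4.

X4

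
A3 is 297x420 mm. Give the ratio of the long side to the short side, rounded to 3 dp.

1.414

420 / 297 = 1.414
Matches √2 ≈ 1.414 — the ISO 216 defining ratio.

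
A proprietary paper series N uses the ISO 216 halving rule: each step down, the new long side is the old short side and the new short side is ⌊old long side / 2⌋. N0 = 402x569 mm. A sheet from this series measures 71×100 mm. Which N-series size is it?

N5

N0: 402 × 569 mm
N1: 284 × 402 mm
N2: 201 × 284 mm
N3: 142 × 201 mm
N4: 100 × 142 mm
N5: 71 × 100 mm
N6: 50 × 71 mm
→ matches N5.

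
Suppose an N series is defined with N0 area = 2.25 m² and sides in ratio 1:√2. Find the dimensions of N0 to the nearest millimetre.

Let the short side be w mm. Then w · w√2 = 2.25 m² = 2,250,000 mm².
w² = 2,250,000/√2, so w ≈ 1261.3 mm; long side = w√2 ≈ 1783.8 mm.

1261 × 1784 mm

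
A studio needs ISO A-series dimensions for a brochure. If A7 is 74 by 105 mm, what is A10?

A8: ⌊105/2⌋ × 74 = 52 × 74 mm
A9: ⌊74/2⌋ × 52 = 37 × 52 mm
A10: ⌊52/2⌋ × 37 = 26 × 37 mm

26 × 37 mm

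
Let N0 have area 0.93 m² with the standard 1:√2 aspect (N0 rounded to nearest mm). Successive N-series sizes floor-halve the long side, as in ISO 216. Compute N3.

286 × 405 mm

Let N0's short side be w mm. w · w√2 = 0.93 m² = 930,000 mm², so w ≈ 810.9 mm and w√2 ≈ 1146.8 mm → N0 = 811 × 1147 mm.
N1: ⌊1147/2⌋ × 811 = 573 × 811 mm
N2: ⌊811/2⌋ × 573 = 405 × 573 mm
N3: ⌊573/2⌋ × 405 = 286 × 405 mm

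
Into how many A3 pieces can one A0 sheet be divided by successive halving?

8

Each ISO step halves the sheet: 1 × A0 → 2 × A1 → 4 × A2 → 8 × A3
From A0 to A3 is 3 halving steps: 2^3 = 8.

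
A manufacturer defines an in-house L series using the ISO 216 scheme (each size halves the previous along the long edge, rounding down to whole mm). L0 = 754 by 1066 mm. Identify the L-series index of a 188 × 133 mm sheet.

L5

L0: 754 × 1066 mm
L1: 533 × 754 mm
L2: 377 × 533 mm
L3: 266 × 377 mm
L4: 188 × 266 mm
L5: 133 × 188 mm
L6: 94 × 133 mm
→ matches L5.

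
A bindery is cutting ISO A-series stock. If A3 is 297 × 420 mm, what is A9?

37 × 52 mm

A4: ⌊420/2⌋ × 297 = 210 × 297 mm
A5: ⌊297/2⌋ × 210 = 148 × 210 mm
A6: ⌊210/2⌋ × 148 = 105 × 148 mm
A7: ⌊148/2⌋ × 105 = 74 × 105 mm
A8: ⌊105/2⌋ × 74 = 52 × 74 mm
A9: ⌊74/2⌋ × 52 = 37 × 52 mm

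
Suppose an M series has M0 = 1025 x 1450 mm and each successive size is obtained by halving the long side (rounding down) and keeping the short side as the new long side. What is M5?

M1: ⌊1450/2⌋ × 1025 = 725 × 1025 mm
M2: ⌊1025/2⌋ × 725 = 512 × 725 mm
M3: ⌊725/2⌋ × 512 = 362 × 512 mm
M4: ⌊512/2⌋ × 362 = 256 × 362 mm
M5: ⌊362/2⌋ × 256 = 181 × 256 mm

181 × 256 mm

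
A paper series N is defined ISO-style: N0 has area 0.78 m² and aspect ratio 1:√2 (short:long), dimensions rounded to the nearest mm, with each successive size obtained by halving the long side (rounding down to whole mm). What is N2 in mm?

Let N0's short side be w mm. w · w√2 = 0.78 m² = 780,000 mm², so w ≈ 742.7 mm and w√2 ≈ 1050.3 mm → N0 = 743 × 1050 mm.
N1: ⌊1050/2⌋ × 743 = 525 × 743 mm
N2: ⌊743/2⌋ × 525 = 371 × 525 mm

371 × 525 mm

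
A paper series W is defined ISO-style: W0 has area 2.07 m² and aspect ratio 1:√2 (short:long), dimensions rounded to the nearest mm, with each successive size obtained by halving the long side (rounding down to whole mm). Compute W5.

Let W0's short side be w mm. w · w√2 = 2.07 m² = 2,070,000 mm², so w ≈ 1209.8 mm and w√2 ≈ 1711.0 mm → W0 = 1210 × 1711 mm.
W1: ⌊1711/2⌋ × 1210 = 855 × 1210 mm
W2: ⌊1210/2⌋ × 855 = 605 × 855 mm
W3: ⌊855/2⌋ × 605 = 427 × 605 mm
W4: ⌊605/2⌋ × 427 = 302 × 427 mm
W5: ⌊427/2⌋ × 302 = 213 × 302 mm

213 × 302 mm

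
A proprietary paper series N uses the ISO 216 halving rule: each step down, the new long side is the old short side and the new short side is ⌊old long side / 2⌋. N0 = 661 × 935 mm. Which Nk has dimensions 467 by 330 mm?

N0: 661 × 935 mm
N1: 467 × 661 mm
N2: 330 × 467 mm
N3: 233 × 330 mm
→ matches N2.

N2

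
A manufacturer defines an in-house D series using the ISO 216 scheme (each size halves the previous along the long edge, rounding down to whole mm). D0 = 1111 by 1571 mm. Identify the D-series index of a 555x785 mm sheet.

D0: 1111 × 1571 mm
D1: 785 × 1111 mm
D2: 555 × 785 mm
D3: 392 × 555 mm
→ matches D2.

D2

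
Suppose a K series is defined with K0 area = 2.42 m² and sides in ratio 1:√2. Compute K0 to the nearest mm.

1308 × 1850 mm

Let the short side be w mm. Then w · w√2 = 2.42 m² = 2,420,000 mm².
w² = 2,420,000/√2, so w ≈ 1308.1 mm; long side = w√2 ≈ 1850.0 mm.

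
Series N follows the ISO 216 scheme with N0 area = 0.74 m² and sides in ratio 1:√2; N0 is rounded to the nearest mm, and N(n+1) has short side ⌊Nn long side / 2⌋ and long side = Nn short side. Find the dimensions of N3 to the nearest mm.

255 × 361 mm

Let N0's short side be w mm. w · w√2 = 0.74 m² = 740,000 mm², so w ≈ 723.4 mm and w√2 ≈ 1023.0 mm → N0 = 723 × 1023 mm.
N1: ⌊1023/2⌋ × 723 = 511 × 723 mm
N2: ⌊723/2⌋ × 511 = 361 × 511 mm
N3: ⌊511/2⌋ × 361 = 255 × 361 mm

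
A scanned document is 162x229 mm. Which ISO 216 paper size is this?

Aspect ratio 229/162 ≈ 1.414 — close to the ISO √2 ≈ 1.414.
In the C-series (envelope sizes, between A and B): C5 = 162 × 229 mm.

C5 (162 × 229 mm)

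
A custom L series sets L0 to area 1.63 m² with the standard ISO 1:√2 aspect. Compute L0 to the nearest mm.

1074 × 1518 mm

Let the short side be w mm. Then w · w√2 = 1.63 m² = 1,630,000 mm².
w² = 1,630,000/√2, so w ≈ 1073.6 mm; long side = w√2 ≈ 1518.3 mm.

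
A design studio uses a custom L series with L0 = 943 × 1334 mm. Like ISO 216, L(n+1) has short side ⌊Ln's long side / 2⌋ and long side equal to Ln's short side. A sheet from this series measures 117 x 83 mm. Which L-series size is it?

L0: 943 × 1334 mm
L1: 667 × 943 mm
L2: 471 × 667 mm
L3: 333 × 471 mm
L4: 235 × 333 mm
L5: 166 × 235 mm
L6: 117 × 166 mm
L7: 83 × 117 mm
L8: 58 × 83 mm
→ matches L7.

L7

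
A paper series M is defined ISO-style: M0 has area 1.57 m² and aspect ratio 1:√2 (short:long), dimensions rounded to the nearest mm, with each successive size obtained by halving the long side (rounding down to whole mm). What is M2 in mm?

527 × 745 mm

Let M0's short side be w mm. w · w√2 = 1.57 m² = 1,570,000 mm², so w ≈ 1053.6 mm and w√2 ≈ 1490.1 mm → M0 = 1054 × 1490 mm.
M1: ⌊1490/2⌋ × 1054 = 745 × 1054 mm
M2: ⌊1054/2⌋ × 745 = 527 × 745 mm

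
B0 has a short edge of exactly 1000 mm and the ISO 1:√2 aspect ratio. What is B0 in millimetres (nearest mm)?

1000 × 1414 mm

Short side = 1000 mm; long side = 1000√2 ≈ 1414.2 mm.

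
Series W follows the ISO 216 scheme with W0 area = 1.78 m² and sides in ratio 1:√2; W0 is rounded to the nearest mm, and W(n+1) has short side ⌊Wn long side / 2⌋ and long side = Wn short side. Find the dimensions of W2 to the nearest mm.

561 × 793 mm

Let W0's short side be w mm. w · w√2 = 1.78 m² = 1,780,000 mm², so w ≈ 1121.9 mm and w√2 ≈ 1586.6 mm → W0 = 1122 × 1587 mm.
W1: ⌊1587/2⌋ × 1122 = 793 × 1122 mm
W2: ⌊1122/2⌋ × 793 = 561 × 793 mm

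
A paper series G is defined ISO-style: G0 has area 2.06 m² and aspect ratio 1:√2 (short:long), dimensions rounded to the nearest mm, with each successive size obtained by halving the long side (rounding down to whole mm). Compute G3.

Let G0's short side be w mm. w · w√2 = 2.06 m² = 2,060,000 mm², so w ≈ 1206.9 mm and w√2 ≈ 1706.8 mm → G0 = 1207 × 1707 mm.
G1: ⌊1707/2⌋ × 1207 = 853 × 1207 mm
G2: ⌊1207/2⌋ × 853 = 603 × 853 mm
G3: ⌊853/2⌋ × 603 = 426 × 603 mm

426 × 603 mm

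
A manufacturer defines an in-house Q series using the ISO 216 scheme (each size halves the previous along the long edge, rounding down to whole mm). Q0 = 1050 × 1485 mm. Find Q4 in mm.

262 × 371 mm

Q1: ⌊1485/2⌋ × 1050 = 742 × 1050 mm
Q2: ⌊1050/2⌋ × 742 = 525 × 742 mm
Q3: ⌊742/2⌋ × 525 = 371 × 525 mm
Q4: ⌊525/2⌋ × 371 = 262 × 371 mm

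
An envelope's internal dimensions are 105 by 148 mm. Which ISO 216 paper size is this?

A6 (105 × 148 mm)

Aspect ratio 148/105 ≈ 1.410 — close to the ISO √2 ≈ 1.414.
In the A-series (A0 area = 1 m²): A6 = 105 × 148 mm.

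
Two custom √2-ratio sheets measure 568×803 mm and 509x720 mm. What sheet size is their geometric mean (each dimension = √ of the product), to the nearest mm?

Short side: √(568 · 509) = √289112 ≈ 537.7 → 538 mm
Long side: √(803 · 720) = √578160 ≈ 760.4 → 760 mm

538 × 760 mm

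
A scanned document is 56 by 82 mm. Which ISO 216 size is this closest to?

Aspect ratio 82/56 ≈ 1.464 (ISO target is √2 ≈ 1.414).
In the C-series (envelope sizes, between A and B): C8 = 57 × 81 mm.
Off by 2 mm total — nearest standard size.

C8 (57 × 81 mm)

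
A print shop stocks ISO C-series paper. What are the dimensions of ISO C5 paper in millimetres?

162 × 229 mm

C0 = 917 × 1297 mm (C0 is the geometric mean of A0 and B0, aspect 1:√2).
C1: ⌊1297/2⌋ × 917 = 648 × 917 mm
C2: ⌊917/2⌋ × 648 = 458 × 648 mm
C3: ⌊648/2⌋ × 458 = 324 × 458 mm
C4: ⌊458/2⌋ × 324 = 229 × 324 mm
C5: ⌊324/2⌋ × 229 = 162 × 229 mm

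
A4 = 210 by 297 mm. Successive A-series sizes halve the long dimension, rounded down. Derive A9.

A5: ⌊297/2⌋ × 210 = 148 × 210 mm
A6: ⌊210/2⌋ × 148 = 105 × 148 mm
A7: ⌊148/2⌋ × 105 = 74 × 105 mm
A8: ⌊105/2⌋ × 74 = 52 × 74 mm
A9: ⌊74/2⌋ × 52 = 37 × 52 mm

37 × 52 mm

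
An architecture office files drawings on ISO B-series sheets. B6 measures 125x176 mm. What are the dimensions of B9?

44 × 62 mm

B7: ⌊176/2⌋ × 125 = 88 × 125 mm
B8: ⌊125/2⌋ × 88 = 62 × 88 mm
B9: ⌊88/2⌋ × 62 = 44 × 62 mm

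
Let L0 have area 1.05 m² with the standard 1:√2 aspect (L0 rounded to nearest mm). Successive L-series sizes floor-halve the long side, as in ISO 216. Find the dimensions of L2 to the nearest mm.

Let L0's short side be w mm. w · w√2 = 1.05 m² = 1,050,000 mm², so w ≈ 861.7 mm and w√2 ≈ 1218.6 mm → L0 = 862 × 1219 mm.
L1: ⌊1219/2⌋ × 862 = 609 × 862 mm
L2: ⌊862/2⌋ × 609 = 431 × 609 mm

431 × 609 mm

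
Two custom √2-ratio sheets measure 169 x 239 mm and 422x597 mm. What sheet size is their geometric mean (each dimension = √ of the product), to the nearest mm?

267 × 378 mm

Short side: √(169 · 422) = √71318 ≈ 267.1 → 267 mm
Long side: √(239 · 597) = √142683 ≈ 377.7 → 378 mm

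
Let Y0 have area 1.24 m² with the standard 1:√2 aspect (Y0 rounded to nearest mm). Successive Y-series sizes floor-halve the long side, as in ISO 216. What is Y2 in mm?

Let Y0's short side be w mm. w · w√2 = 1.24 m² = 1,240,000 mm², so w ≈ 936.4 mm and w√2 ≈ 1324.2 mm → Y0 = 936 × 1324 mm.
Y1: ⌊1324/2⌋ × 936 = 662 × 936 mm
Y2: ⌊936/2⌋ × 662 = 468 × 662 mm

468 × 662 mm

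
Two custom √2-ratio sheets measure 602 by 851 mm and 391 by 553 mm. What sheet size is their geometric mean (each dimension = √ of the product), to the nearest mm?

Short side: √(602 · 391) = √235382 ≈ 485.2 → 485 mm
Long side: √(851 · 553) = √470603 ≈ 686.0 → 686 mm

485 × 686 mm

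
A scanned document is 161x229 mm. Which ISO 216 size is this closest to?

Aspect ratio 229/161 ≈ 1.422 — close to the ISO √2 ≈ 1.414.
In the C-series (envelope sizes, between A and B): C5 = 162 × 229 mm.
Off by 1 mm total — nearest standard size.

C5 (162 × 229 mm)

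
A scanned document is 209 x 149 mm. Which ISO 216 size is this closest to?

Aspect ratio 209/149 ≈ 1.403 — close to the ISO √2 ≈ 1.414.
In the A-series (A0 area = 1 m²): A5 = 148 × 210 mm.
Off by 2 mm total — nearest standard size.

A5 (148 × 210 mm)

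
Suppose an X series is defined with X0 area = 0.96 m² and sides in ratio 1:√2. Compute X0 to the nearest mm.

824 × 1165 mm

Let the short side be w mm. Then w · w√2 = 0.96 m² = 960,000 mm².
w² = 960,000/√2, so w ≈ 823.9 mm; long side = w√2 ≈ 1165.2 mm.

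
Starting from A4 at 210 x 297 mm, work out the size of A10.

26 × 37 mm

A5: ⌊297/2⌋ × 210 = 148 × 210 mm
A6: ⌊210/2⌋ × 148 = 105 × 148 mm
A7: ⌊148/2⌋ × 105 = 74 × 105 mm
A8: ⌊105/2⌋ × 74 = 52 × 74 mm
A9: ⌊74/2⌋ × 52 = 37 × 52 mm
A10: ⌊52/2⌋ × 37 = 26 × 37 mm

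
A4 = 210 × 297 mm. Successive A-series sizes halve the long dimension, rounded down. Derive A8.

A5: ⌊297/2⌋ × 210 = 148 × 210 mm
A6: ⌊210/2⌋ × 148 = 105 × 148 mm
A7: ⌊148/2⌋ × 105 = 74 × 105 mm
A8: ⌊105/2⌋ × 74 = 52 × 74 mm

52 × 74 mm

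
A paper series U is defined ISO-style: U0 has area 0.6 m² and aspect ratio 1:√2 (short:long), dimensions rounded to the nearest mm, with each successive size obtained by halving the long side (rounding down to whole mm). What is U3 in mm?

230 × 325 mm

Let U0's short side be w mm. w · w√2 = 0.6 m² = 600,000 mm², so w ≈ 651.4 mm and w√2 ≈ 921.2 mm → U0 = 651 × 921 mm.
U1: ⌊921/2⌋ × 651 = 460 × 651 mm
U2: ⌊651/2⌋ × 460 = 325 × 460 mm
U3: ⌊460/2⌋ × 325 = 230 × 325 mm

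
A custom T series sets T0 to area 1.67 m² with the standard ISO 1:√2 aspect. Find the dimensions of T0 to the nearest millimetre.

Let the short side be w mm. Then w · w√2 = 1.67 m² = 1,670,000 mm².
w² = 1,670,000/√2, so w ≈ 1086.7 mm; long side = w√2 ≈ 1536.8 mm.

1087 × 1537 mm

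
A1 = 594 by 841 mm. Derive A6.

A2: ⌊841/2⌋ × 594 = 420 × 594 mm
A3: ⌊594/2⌋ × 420 = 297 × 420 mm
A4: ⌊420/2⌋ × 297 = 210 × 297 mm
A5: ⌊297/2⌋ × 210 = 148 × 210 mm
A6: ⌊210/2⌋ × 148 = 105 × 148 mm

105 × 148 mm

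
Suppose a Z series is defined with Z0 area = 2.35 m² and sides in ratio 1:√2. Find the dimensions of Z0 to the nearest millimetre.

1289 × 1823 mm

Let the short side be w mm. Then w · w√2 = 2.35 m² = 2,350,000 mm².
w² = 2,350,000/√2, so w ≈ 1289.1 mm; long side = w√2 ≈ 1823.0 mm.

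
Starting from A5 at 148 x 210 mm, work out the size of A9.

37 × 52 mm

A6: ⌊210/2⌋ × 148 = 105 × 148 mm
A7: ⌊148/2⌋ × 105 = 74 × 105 mm
A8: ⌊105/2⌋ × 74 = 52 × 74 mm
A9: ⌊74/2⌋ × 52 = 37 × 52 mm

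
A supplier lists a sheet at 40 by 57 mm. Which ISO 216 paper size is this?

C9 (40 × 57 mm)

Aspect ratio 57/40 ≈ 1.425 — close to the ISO √2 ≈ 1.414.
In the C-series (envelope sizes, between A and B): C9 = 40 × 57 mm.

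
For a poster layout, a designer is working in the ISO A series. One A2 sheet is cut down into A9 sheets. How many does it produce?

Each ISO step halves the sheet: 1 × A2 → 2 × A3 → 4 × A4 → 8 × A5 → …
From A2 to A9 is 7 halving steps: 2^7 = 128.

128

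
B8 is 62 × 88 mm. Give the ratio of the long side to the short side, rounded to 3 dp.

88 / 62 = 1.419
ISO 216 targets √2 ≈ 1.414; the +0.005 deviation is from mm rounding.

1.419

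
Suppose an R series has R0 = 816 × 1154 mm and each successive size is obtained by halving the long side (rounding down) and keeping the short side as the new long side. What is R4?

204 × 288 mm

R1 = 577 × 816 mm (from R0 by 1 halving).
R2: ⌊816/2⌋ × 577 = 408 × 577 mm
R3: ⌊577/2⌋ × 408 = 288 × 408 mm
R4: ⌊408/2⌋ × 288 = 204 × 288 mm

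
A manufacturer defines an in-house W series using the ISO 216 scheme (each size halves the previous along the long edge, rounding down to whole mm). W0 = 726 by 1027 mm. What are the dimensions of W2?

W1: ⌊1027/2⌋ × 726 = 513 × 726 mm
W2: ⌊726/2⌋ × 513 = 363 × 513 mm

363 × 513 mm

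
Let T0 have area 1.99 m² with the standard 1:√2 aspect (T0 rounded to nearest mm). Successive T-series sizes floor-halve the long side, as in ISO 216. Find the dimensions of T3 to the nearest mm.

419 × 593 mm

Let T0's short side be w mm. w · w√2 = 1.99 m² = 1,990,000 mm², so w ≈ 1186.2 mm and w√2 ≈ 1677.6 mm → T0 = 1186 × 1678 mm.
T1: ⌊1678/2⌋ × 1186 = 839 × 1186 mm
T2: ⌊1186/2⌋ × 839 = 593 × 839 mm
T3: ⌊839/2⌋ × 593 = 419 × 593 mm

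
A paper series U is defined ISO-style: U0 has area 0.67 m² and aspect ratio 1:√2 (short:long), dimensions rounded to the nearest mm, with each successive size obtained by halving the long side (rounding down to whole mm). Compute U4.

172 × 243 mm

Let U0's short side be w mm. w · w√2 = 0.67 m² = 670,000 mm², so w ≈ 688.3 mm and w√2 ≈ 973.4 mm → U0 = 688 × 973 mm.
U1: ⌊973/2⌋ × 688 = 486 × 688 mm
U2: ⌊688/2⌋ × 486 = 344 × 486 mm
U3: ⌊486/2⌋ × 344 = 243 × 344 mm
U4: ⌊344/2⌋ × 243 = 172 × 243 mm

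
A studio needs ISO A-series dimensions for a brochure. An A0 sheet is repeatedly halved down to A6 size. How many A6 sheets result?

Each ISO step halves the sheet: 1 × A0 → 2 × A1 → 4 × A2 → 8 × A3 → …
From A0 to A6 is 6 halving steps: 2^6 = 64.

64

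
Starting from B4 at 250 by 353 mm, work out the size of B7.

B5: ⌊353/2⌋ × 250 = 176 × 250 mm
B6: ⌊250/2⌋ × 176 = 125 × 176 mm
B7: ⌊176/2⌋ × 125 = 88 × 125 mm

88 × 125 mm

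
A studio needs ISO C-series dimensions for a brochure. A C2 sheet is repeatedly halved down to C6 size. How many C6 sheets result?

C2 = 458 × 648 mm; C6 = 114 × 162 mm.
Each halving step doubles the count; 4 steps from C2 to C6.
2^4 = 16.

16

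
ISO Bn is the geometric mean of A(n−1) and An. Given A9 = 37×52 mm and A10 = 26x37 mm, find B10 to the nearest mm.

31 × 44 mm

Short side: √(37 · 26) = √962 ≈ 31.0 → 31 mm
Long side: √(52 · 37) = √1924 ≈ 43.9 → 44 mm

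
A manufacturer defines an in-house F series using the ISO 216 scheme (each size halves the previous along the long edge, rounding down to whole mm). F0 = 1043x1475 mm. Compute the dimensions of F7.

92 × 130 mm

F1 = 737 × 1043 mm (from F0 by 1 halving).
F2: ⌊1043/2⌋ × 737 = 521 × 737 mm
F3: ⌊737/2⌋ × 521 = 368 × 521 mm
F4: ⌊521/2⌋ × 368 = 260 × 368 mm
F5: ⌊368/2⌋ × 260 = 184 × 260 mm
F6: ⌊260/2⌋ × 184 = 130 × 184 mm
F7: ⌊184/2⌋ × 130 = 92 × 130 mm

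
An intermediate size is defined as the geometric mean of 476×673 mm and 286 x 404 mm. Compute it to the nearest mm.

Short side: √(476 · 286) = √136136 ≈ 369.0 → 369 mm
Long side: √(673 · 404) = √271892 ≈ 521.4 → 521 mm

369 × 521 mm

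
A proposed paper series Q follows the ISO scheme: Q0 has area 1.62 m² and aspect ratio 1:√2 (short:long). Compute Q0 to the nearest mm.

Let the short side be w mm. Then w · w√2 = 1.62 m² = 1,620,000 mm².
w² = 1,620,000/√2, so w ≈ 1070.3 mm; long side = w√2 ≈ 1513.6 mm.

1070 × 1514 mm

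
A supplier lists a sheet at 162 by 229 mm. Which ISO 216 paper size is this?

C5 (162 × 229 mm)

Aspect ratio 229/162 ≈ 1.414 — close to the ISO √2 ≈ 1.414.
In the C-series (envelope sizes, between A and B): C5 = 162 × 229 mm.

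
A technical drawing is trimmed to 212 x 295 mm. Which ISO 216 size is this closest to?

Aspect ratio 295/212 ≈ 1.392 (ISO target is √2 ≈ 1.414).
In the A-series (A0 area = 1 m²): A4 = 210 × 297 mm.
Off by 4 mm total — nearest standard size.

A4 (210 × 297 mm)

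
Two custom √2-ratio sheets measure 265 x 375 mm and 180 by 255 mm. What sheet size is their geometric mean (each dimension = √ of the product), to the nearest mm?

Short side: √(265 · 180) = √47700 ≈ 218.4 → 218 mm
Long side: √(375 · 255) = √95625 ≈ 309.2 → 309 mm

218 × 309 mm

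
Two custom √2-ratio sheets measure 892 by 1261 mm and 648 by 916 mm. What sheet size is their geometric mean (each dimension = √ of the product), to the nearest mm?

760 × 1075 mm

Short side: √(892 · 648) = √578016 ≈ 760.3 → 760 mm
Long side: √(1261 · 916) = √1155076 ≈ 1074.7 → 1075 mm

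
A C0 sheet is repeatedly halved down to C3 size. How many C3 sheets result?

8

C0 = 917 × 1297 mm; C3 = 324 × 458 mm.
Each halving step doubles the count; 3 steps from C0 to C3.
2^3 = 8.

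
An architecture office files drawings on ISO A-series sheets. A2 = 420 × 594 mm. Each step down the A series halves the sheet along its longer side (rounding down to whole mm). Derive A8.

52 × 74 mm

A3: ⌊594/2⌋ × 420 = 297 × 420 mm
A4: ⌊420/2⌋ × 297 = 210 × 297 mm
A5: ⌊297/2⌋ × 210 = 148 × 210 mm
A6: ⌊210/2⌋ × 148 = 105 × 148 mm
A7: ⌊148/2⌋ × 105 = 74 × 105 mm
A8: ⌊105/2⌋ × 74 = 52 × 74 mm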